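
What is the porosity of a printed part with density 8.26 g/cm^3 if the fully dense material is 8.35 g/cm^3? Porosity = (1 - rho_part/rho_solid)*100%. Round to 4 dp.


Porosity = (1-8.26/8.35)*100 = 1.0778 %


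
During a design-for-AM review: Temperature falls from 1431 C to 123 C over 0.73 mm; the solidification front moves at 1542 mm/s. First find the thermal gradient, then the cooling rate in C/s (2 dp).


G = (1431-123)/0.73 = 1791.78082192 C/mm
CR = 1791.78082192 * 1542 = 2762926.03 C/s


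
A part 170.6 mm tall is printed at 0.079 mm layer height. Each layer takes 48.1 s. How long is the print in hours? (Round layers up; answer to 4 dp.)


Layers = ceil(170.6/0.079) = 2160
t = 2160 * 48.1 / 3600 = 28.86 hrs


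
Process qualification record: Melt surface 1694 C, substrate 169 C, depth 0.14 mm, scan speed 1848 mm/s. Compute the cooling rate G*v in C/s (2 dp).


G = (1694-169)/0.14 = 10892.85714286 C/mm
CR = 10892.85714286 * 1848 = 20130000.0 C/s


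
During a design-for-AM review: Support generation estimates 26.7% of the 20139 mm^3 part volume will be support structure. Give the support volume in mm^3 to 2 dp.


V_support = 20139 * 0.267 = 5377.11 mm^3


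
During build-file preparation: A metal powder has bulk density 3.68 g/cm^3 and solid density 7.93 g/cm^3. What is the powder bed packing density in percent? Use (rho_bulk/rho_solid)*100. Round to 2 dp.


Packing = (3.68/7.93)*100 = 46.41 %


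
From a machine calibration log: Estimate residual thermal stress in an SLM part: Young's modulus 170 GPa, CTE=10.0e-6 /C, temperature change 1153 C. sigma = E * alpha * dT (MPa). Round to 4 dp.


sigma = 170*1000 * 10.0e-6 * 1153 = 1960.1 MPa


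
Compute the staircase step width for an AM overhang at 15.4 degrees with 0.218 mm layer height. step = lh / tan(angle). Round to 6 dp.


step = 0.218 / tan(15.4) = 0.791444 mm


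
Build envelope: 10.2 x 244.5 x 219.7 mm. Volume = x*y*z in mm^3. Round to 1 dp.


V = 10.2 * 244.5 * 219.7 = 547909.8 mm^3


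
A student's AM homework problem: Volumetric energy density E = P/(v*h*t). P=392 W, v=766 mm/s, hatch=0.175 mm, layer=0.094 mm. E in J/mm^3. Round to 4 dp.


E = 392 / (766*0.175*0.094) = 31.1094 J/mm^3


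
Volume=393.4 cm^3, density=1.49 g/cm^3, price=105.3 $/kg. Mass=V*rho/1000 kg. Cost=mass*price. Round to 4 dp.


Mass = 393.4*1.49/1000 = 0.586166 kg
Cost = 0.586166 * 105.3 = 61.7233 $


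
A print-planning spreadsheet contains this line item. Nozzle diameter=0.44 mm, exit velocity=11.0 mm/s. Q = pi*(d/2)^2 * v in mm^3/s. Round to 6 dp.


A = pi*(0.44/2)^2 = 0.15205308 mm^2
Q = 0.15205308 * 11.0 = 1.672584 mm^3/s


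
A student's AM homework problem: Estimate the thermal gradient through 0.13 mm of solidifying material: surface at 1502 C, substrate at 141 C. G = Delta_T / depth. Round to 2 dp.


G = (1502-141)/0.13 = 10469.23 C/mm


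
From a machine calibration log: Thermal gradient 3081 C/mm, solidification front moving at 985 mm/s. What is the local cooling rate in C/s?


CR = 3081 * 985 = 3034785 C/s


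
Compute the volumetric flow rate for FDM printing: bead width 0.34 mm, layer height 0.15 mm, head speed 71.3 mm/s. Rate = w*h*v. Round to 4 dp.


Rate = 0.34 * 0.15 * 71.3 = 3.6363 mm^3/s


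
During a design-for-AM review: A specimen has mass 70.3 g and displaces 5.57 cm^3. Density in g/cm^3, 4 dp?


rho = 70.3 / 5.57 = 12.6212 g/cm^3


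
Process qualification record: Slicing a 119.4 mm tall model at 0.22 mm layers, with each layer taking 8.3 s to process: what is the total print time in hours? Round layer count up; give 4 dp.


Layers = ceil(119.4/0.22) = 543
t = 543 * 8.3 / 3600 = 1.2519 hrs


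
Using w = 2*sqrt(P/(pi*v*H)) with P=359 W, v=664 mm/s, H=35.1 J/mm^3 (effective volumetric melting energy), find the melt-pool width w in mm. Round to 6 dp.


w = 2*sqrt(359/(pi*664*35.1)) = 0.140044 mm


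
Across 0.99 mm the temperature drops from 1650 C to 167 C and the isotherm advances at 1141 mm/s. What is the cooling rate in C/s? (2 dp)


G = (1650-167)/0.99 = 1497.97979798 C/mm
CR = 1497.97979798 * 1141 = 1709194.95 C/s


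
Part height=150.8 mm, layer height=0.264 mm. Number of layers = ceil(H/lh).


Layers = ceil(150.8/0.264) = 572


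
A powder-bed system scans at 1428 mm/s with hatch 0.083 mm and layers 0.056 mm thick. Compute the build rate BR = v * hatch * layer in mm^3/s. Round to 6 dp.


Rate = 1428 * 0.083 * 0.056 = 6.637344 mm^3/s


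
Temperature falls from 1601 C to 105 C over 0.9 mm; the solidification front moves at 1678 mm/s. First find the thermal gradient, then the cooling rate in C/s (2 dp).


G = (1601-105)/0.9 = 1662.22222222 C/mm
CR = 1662.22222222 * 1678 = 2789208.89 C/s


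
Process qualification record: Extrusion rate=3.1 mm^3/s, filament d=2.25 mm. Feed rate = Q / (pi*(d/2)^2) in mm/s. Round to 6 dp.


A = pi*(2.25/2)^2 = 3.976078
v = 3.1 / 3.976078 = 0.779663 mm/s


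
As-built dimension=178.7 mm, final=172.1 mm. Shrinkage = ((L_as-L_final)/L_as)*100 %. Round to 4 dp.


Shrinkage = ((178.7-172.1)/178.7)*100 = 3.6933 %


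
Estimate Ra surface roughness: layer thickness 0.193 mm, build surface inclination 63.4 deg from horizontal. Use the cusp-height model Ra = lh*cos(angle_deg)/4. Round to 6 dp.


Ra = 0.193 * cos(63.4) / 4 = 0.021604 mm


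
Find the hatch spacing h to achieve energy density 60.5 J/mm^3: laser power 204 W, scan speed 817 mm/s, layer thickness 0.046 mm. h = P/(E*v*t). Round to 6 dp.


h = 204 / (60.5*817*0.046) = 0.089721 mm


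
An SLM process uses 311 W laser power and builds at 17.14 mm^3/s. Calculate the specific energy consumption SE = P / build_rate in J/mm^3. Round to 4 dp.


SE = 311 / 17.14 = 18.1447 J/mm^3


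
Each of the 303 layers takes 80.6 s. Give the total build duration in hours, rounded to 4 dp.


t = 303 * 80.6 / 3600 = 6.7838 hrs


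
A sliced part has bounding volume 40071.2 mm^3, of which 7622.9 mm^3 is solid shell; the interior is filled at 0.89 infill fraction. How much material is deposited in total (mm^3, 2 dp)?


V_infill = (40071.2 - 7622.9) * 0.89 = 28878.99
V_total = 7622.9 + 28878.99 = 36501.89 mm^3


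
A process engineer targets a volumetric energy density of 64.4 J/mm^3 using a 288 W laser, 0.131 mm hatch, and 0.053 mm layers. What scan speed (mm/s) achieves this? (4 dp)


v = 288 / (64.4*0.131*0.053) = 644.1091 mm/s


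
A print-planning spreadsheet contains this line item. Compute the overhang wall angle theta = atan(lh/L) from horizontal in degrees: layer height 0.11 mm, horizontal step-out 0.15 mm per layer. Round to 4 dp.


angle = atan(0.11/0.15) = 36.2538 degrees


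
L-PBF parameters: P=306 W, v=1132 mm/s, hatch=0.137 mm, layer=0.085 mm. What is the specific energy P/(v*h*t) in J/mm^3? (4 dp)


Build rate = 1132 * 0.137 * 0.085 = 13.18214 mm^3/s
SE = 306 / 13.18214 = 23.2132 J/mm^3


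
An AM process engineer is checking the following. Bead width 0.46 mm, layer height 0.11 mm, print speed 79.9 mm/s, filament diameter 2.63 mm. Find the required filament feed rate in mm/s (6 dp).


Q = 0.46 * 0.11 * 79.9 = 4.04294 mm^3/s
A_fil = pi*(2.63/2)^2 = 5.43252056 mm^2
v_feed = 4.04294 / 5.43252056 = 0.744211 mm/s


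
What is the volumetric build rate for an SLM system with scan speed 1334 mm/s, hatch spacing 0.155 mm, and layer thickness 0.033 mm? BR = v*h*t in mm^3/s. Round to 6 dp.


Rate = 1334 * 0.155 * 0.033 = 6.82341 mm^3/s


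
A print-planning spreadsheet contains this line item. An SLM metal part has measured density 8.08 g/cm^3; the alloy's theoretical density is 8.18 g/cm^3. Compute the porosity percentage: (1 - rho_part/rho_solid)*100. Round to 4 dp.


Porosity = (1-8.08/8.18)*100 = 1.2225 %


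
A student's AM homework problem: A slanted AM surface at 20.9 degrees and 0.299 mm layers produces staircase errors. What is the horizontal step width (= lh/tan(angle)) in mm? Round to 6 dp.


step = 0.299 / tan(20.9) = 0.783004 mm


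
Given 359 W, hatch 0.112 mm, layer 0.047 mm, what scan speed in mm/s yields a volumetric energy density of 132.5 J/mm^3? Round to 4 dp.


v = 359 / (132.5*0.112*0.047) = 514.7101 mm/s


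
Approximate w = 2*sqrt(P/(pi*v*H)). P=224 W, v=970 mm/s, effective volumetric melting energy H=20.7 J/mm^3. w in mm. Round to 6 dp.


w = 2*sqrt(224/(pi*970*20.7)) = 0.119181 mm


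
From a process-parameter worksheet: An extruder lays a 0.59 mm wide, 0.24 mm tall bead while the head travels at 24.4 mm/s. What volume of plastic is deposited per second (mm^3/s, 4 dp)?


Rate = 0.59 * 0.24 * 24.4 = 3.455 mm^3/s


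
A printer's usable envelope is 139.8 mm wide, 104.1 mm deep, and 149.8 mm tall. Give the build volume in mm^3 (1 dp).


V = 139.8 * 104.1 * 149.8 = 2180066.4 mm^3


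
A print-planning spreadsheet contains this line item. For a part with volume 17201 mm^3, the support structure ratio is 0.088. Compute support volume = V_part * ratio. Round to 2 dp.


V_support = 17201 * 0.088 = 1513.69 mm^3


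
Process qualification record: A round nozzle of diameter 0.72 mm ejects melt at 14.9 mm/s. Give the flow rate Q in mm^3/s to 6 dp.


A = pi*(0.72/2)^2 = 0.40715041 mm^2
Q = 0.40715041 * 14.9 = 6.066541 mm^3/s


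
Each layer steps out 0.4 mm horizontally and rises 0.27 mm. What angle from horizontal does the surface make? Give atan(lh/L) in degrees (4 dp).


angle = atan(0.27/0.4) = 34.0193 degrees


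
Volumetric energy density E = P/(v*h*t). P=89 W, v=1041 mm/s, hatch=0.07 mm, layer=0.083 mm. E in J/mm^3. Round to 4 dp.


E = 89 / (1041*0.07*0.083) = 14.7151 J/mm^3


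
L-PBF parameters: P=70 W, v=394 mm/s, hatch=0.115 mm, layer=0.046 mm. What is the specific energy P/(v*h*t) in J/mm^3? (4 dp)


Build rate = 394 * 0.115 * 0.046 = 2.08426 mm^3/s
SE = 70 / 2.08426 = 33.5851 J/mm^3


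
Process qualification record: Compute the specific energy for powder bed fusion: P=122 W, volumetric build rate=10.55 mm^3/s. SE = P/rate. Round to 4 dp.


SE = 122 / 10.55 = 11.564 J/mm^3


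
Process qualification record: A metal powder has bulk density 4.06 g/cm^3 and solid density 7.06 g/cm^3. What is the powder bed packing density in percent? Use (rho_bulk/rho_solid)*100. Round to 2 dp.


Packing = (4.06/7.06)*100 = 57.51 %


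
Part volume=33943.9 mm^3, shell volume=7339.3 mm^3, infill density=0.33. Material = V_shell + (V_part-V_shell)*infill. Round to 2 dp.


V_infill = (33943.9 - 7339.3) * 0.33 = 8779.52
V_total = 7339.3 + 8779.52 = 16118.82 mm^3


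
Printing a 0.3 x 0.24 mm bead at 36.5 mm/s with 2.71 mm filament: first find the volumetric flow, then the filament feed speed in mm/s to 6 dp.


Q = 0.3 * 0.24 * 36.5 = 2.628 mm^3/s
A_fil = pi*(2.71/2)^2 = 5.76804265 mm^2
v_feed = 2.628 / 5.76804265 = 0.455614 mm/s


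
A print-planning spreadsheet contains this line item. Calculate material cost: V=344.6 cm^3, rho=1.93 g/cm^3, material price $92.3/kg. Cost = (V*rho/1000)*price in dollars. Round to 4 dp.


Mass = 344.6*1.93/1000 = 0.665078 kg
Cost = 0.665078 * 92.3 = 61.3867 $


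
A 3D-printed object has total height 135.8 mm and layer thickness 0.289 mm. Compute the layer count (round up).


Layers = ceil(135.8/0.289) = 470


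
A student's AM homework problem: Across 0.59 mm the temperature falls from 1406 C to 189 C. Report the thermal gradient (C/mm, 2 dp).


G = (1406-189)/0.59 = 2062.71 C/mm


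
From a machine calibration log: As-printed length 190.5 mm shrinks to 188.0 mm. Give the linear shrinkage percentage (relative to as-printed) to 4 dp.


Shrinkage = ((190.5-188.0)/190.5)*100 = 1.3123 %


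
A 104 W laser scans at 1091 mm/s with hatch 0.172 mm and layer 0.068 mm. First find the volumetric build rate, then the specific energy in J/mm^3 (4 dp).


Build rate = 1091 * 0.172 * 0.068 = 12.760336 mm^3/s
SE = 104 / 12.760336 = 8.1503 J/mm^3


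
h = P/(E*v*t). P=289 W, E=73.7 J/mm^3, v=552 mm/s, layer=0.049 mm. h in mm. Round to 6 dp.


h = 289 / (73.7*552*0.049) = 0.144976 mm


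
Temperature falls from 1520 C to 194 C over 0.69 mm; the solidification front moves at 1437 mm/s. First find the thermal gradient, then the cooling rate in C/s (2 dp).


G = (1520-194)/0.69 = 1921.73913043 C/mm
CR = 1921.73913043 * 1437 = 2761539.13 C/s


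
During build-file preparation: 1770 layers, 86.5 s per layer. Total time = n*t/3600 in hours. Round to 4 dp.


t = 1770 * 86.5 / 3600 = 42.5292 hrs


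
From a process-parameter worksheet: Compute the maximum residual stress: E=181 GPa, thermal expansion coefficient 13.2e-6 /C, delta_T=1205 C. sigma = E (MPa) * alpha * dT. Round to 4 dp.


sigma = 181*1000 * 13.2e-6 * 1205 = 2878.986 MPa


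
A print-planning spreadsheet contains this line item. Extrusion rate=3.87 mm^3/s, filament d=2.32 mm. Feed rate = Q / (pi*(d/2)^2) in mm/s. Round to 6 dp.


A = pi*(2.32/2)^2 = 4.227327
v = 3.87 / 4.227327 = 0.915472 mm/s


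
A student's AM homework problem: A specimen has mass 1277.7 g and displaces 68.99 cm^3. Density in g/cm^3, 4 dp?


rho = 1277.7 / 68.99 = 18.5201 g/cm^3


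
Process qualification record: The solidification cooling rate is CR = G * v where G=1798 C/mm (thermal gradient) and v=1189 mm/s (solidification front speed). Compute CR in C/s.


CR = 1798 * 1189 = 2137822 C/s


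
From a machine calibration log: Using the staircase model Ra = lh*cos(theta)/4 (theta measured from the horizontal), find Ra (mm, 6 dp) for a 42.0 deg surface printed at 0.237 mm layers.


Ra = 0.237 * cos(42.0) / 4 = 0.044031 mm


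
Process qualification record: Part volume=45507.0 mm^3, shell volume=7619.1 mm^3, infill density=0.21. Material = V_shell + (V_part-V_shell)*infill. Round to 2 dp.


V_infill = (45507.0 - 7619.1) * 0.21 = 7956.46
V_total = 7619.1 + 7956.46 = 15575.56 mm^3


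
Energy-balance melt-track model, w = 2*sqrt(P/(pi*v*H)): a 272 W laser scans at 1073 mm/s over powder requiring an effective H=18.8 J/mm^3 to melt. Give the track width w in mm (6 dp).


w = 2*sqrt(272/(pi*1073*18.8)) = 0.131027 mm


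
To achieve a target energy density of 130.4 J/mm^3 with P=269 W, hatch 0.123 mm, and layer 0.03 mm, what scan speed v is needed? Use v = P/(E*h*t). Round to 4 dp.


v = 269 / (130.4*0.123*0.03) = 559.047 mm/s


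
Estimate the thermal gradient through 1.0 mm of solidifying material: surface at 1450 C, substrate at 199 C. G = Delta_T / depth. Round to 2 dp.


G = (1450-199)/1.0 = 1251.0 C/mm


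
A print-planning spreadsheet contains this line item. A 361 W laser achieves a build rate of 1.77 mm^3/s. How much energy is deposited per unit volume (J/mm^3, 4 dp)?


SE = 361 / 1.77 = 203.9548 J/mm^3


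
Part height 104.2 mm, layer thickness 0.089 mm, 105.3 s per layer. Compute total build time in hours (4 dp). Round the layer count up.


Layers = ceil(104.2/0.089) = 1171
t = 1171 * 105.3 / 3600 = 34.2518 hrs


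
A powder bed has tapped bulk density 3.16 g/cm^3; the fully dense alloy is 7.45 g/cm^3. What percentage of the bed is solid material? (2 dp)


Packing = (3.16/7.45)*100 = 42.42 %


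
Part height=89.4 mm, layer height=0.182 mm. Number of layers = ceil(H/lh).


Layers = ceil(89.4/0.182) = 492


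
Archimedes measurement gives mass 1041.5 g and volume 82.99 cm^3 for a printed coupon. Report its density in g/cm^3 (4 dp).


rho = 1041.5 / 82.99 = 12.5497 g/cm^3


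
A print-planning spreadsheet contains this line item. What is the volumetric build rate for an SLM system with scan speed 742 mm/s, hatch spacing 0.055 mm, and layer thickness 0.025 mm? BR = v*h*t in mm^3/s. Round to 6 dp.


Rate = 742 * 0.055 * 0.025 = 1.02025 mm^3/s


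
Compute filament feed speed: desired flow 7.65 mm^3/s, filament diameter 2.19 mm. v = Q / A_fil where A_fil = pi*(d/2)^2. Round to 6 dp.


A = pi*(2.19/2)^2 = 3.766848
v = 7.65 / 3.766848 = 2.030876 mm/s


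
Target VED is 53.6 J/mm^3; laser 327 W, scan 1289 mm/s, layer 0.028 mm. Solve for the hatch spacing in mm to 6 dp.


h = 327 / (53.6*1289*0.028) = 0.169033 mm


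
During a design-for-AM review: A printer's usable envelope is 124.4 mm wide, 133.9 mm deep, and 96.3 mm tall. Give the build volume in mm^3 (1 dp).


V = 124.4 * 133.9 * 96.3 = 1604084.5 mm^3


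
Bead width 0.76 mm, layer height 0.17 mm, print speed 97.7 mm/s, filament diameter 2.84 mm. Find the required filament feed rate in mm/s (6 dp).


Q = 0.76 * 0.17 * 97.7 = 12.62284 mm^3/s
A_fil = pi*(2.84/2)^2 = 6.33470743 mm^2
v_feed = 12.62284 / 6.33470743 = 1.992648 mm/s


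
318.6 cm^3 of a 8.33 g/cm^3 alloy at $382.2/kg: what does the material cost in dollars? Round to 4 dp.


Mass = 318.6*8.33/1000 = 2.653938 kg
Cost = 2.653938 * 382.2 = 1014.3351 $


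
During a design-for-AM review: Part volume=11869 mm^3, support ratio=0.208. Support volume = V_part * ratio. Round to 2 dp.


V_support = 11869 * 0.208 = 2468.75 mm^3


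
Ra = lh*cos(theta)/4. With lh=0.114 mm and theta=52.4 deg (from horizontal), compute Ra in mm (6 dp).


Ra = 0.114 * cos(52.4) / 4 = 0.017389 mm


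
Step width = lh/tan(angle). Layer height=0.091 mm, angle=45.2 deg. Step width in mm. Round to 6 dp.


step = 0.091 / tan(45.2) = 0.090367 mm


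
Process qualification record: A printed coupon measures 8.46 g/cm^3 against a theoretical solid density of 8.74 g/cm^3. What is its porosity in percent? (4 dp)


Porosity = (1-8.46/8.74)*100 = 3.2037 %


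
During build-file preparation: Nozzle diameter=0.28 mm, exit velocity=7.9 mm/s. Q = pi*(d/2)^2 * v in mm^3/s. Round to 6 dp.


A = pi*(0.28/2)^2 = 0.06157522 mm^2
Q = 0.06157522 * 7.9 = 0.486444 mm^3/s


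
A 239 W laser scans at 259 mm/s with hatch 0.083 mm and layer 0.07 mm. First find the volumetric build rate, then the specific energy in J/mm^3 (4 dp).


Build rate = 259 * 0.083 * 0.07 = 1.50479 mm^3/s
SE = 239 / 1.50479 = 158.8261 J/mm^3


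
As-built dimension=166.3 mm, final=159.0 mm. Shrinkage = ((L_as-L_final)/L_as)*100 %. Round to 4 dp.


Shrinkage = ((166.3-159.0)/166.3)*100 = 4.3897 %


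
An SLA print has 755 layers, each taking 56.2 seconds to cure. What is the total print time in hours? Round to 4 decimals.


t = 755 * 56.2 / 3600 = 11.7864 hrs


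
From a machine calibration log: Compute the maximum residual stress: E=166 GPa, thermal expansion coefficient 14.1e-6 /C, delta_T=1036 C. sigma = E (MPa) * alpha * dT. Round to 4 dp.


sigma = 166*1000 * 14.1e-6 * 1036 = 2424.8616 MPa


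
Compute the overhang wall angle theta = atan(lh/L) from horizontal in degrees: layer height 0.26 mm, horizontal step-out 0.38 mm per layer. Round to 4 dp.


angle = atan(0.26/0.38) = 34.3803 degrees


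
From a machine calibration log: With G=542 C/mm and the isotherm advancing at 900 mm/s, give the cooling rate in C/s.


CR = 542 * 900 = 487800 C/s


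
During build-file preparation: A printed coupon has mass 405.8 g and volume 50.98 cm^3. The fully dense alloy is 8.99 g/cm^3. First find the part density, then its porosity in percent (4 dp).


rho_part = 405.8 / 50.98 = 7.95998431 g/cm^3
Porosity = (1 - 7.95998431/8.99)*100 = 11.4573 %


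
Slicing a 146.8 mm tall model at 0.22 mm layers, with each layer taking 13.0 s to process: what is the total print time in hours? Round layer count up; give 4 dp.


Layers = ceil(146.8/0.22) = 668
t = 668 * 13.0 / 3600 = 2.4122 hrs


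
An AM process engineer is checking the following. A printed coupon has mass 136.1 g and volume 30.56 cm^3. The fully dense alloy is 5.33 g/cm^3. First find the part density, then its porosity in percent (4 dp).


rho_part = 136.1 / 30.56 = 4.45353403 g/cm^3
Porosity = (1 - 4.45353403/5.33)*100 = 16.444 %


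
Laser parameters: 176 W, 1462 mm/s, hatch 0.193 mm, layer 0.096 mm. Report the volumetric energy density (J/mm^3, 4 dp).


E = 176 / (1462*0.193*0.096) = 6.4974 J/mm^3


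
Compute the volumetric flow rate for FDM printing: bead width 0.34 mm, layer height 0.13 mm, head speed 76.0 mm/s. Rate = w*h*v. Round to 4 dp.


Rate = 0.34 * 0.13 * 76.0 = 3.3592 mm^3/s


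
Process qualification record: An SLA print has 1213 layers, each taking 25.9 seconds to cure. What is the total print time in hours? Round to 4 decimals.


t = 1213 * 25.9 / 3600 = 8.7269 hrs


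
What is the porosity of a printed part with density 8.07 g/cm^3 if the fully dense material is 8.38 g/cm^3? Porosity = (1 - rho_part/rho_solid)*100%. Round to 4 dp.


Porosity = (1-8.07/8.38)*100 = 3.6993 %


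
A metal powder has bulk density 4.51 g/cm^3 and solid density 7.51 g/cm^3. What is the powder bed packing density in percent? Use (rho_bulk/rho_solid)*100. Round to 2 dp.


Packing = (4.51/7.51)*100 = 60.05 %


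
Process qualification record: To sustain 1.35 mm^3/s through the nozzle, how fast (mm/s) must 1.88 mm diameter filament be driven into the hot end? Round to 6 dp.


A = pi*(1.88/2)^2 = 2.775911
v = 1.35 / 2.775911 = 0.486327 mm/s


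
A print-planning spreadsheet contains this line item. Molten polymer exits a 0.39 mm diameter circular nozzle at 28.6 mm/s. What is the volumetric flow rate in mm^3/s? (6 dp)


A = pi*(0.39/2)^2 = 0.11945906 mm^2
Q = 0.11945906 * 28.6 = 3.416529 mm^3/s


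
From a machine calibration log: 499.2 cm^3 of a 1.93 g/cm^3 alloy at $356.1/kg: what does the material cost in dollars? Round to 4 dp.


Mass = 499.2*1.93/1000 = 0.963456 kg
Cost = 0.963456 * 356.1 = 343.0867 $


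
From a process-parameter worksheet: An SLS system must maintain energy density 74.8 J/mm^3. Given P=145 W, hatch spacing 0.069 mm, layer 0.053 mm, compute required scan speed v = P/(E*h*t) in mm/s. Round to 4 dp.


v = 145 / (74.8*0.069*0.053) = 530.08 mm/s


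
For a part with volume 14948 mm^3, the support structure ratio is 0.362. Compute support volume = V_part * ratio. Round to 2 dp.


V_support = 14948 * 0.362 = 5411.18 mm^3


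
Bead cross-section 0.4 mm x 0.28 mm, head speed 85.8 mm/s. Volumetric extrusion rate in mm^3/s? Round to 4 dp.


Rate = 0.4 * 0.28 * 85.8 = 9.6096 mm^3/s


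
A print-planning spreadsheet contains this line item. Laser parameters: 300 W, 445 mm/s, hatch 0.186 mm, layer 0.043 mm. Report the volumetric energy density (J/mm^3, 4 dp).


E = 300 / (445*0.186*0.043) = 84.2907 J/mm^3


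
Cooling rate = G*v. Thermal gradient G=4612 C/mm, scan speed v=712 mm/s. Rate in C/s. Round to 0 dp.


CR = 4612 * 712 = 3283744 C/s


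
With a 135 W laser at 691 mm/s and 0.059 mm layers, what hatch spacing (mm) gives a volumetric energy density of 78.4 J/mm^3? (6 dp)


h = 135 / (78.4*691*0.059) = 0.042236 mm


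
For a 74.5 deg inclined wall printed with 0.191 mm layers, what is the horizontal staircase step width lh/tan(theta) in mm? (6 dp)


step = 0.191 / tan(74.5) = 0.052969 mm


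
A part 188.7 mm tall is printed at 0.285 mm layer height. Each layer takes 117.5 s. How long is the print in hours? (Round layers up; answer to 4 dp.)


Layers = ceil(188.7/0.285) = 663
t = 663 * 117.5 / 3600 = 21.6396 hrs


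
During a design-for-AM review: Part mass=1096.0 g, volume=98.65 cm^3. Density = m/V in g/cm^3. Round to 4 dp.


rho = 1096.0 / 98.65 = 11.11 g/cm^3


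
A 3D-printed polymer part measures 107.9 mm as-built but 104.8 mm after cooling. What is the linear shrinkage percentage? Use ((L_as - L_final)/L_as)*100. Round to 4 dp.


Shrinkage = ((107.9-104.8)/107.9)*100 = 2.873 %


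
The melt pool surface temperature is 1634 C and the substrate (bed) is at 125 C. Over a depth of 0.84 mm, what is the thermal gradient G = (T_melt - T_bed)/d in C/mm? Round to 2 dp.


G = (1634-125)/0.84 = 1796.43 C/mm


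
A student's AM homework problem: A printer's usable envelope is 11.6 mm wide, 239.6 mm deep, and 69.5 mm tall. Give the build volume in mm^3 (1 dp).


V = 11.6 * 239.6 * 69.5 = 193165.5 mm^3


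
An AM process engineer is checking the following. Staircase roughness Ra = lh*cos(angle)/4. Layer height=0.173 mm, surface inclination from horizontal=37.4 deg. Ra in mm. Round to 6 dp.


Ra = 0.173 * cos(37.4) / 4 = 0.034358 mm


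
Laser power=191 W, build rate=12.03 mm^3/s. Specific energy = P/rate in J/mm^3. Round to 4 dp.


SE = 191 / 12.03 = 15.877 J/mm^3


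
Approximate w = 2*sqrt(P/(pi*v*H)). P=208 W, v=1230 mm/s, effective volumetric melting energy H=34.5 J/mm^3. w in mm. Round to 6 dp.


w = 2*sqrt(208/(pi*1230*34.5)) = 0.079 mm


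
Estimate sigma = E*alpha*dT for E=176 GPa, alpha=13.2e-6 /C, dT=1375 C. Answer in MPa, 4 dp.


sigma = 176*1000 * 13.2e-6 * 1375 = 3194.4 MPa


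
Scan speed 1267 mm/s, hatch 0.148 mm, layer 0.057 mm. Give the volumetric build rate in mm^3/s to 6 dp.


Rate = 1267 * 0.148 * 0.057 = 10.688412 mm^3/s


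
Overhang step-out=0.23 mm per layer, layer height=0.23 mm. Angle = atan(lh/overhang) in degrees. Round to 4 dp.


angle = atan(0.23/0.23) = 45.0 degrees


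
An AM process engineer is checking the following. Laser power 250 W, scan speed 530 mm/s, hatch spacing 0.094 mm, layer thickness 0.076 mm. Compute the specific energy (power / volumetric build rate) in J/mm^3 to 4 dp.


Build rate = 530 * 0.094 * 0.076 = 3.78632 mm^3/s
SE = 250 / 3.78632 = 66.0272 J/mm^3


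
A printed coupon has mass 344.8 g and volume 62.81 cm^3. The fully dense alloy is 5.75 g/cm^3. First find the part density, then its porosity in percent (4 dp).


rho_part = 344.8 / 62.81 = 5.48957172 g/cm^3
Porosity = (1 - 5.48957172/5.75)*100 = 4.5292 %


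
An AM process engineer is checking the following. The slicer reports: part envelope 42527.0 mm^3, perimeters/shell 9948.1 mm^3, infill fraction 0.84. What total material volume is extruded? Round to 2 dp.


V_infill = (42527.0 - 9948.1) * 0.84 = 27366.28
V_total = 9948.1 + 27366.28 = 37314.38 mm^3


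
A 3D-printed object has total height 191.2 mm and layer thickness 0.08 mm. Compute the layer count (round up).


Layers = ceil(191.2/0.08) = 2390


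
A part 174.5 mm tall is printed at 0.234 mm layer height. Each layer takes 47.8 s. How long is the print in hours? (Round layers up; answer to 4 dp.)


Layers = ceil(174.5/0.234) = 746
t = 746 * 47.8 / 3600 = 9.9052 hrs


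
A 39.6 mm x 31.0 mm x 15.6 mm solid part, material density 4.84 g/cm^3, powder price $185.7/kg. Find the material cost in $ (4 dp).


V = 39.6 * 31.0 * 15.6 = 19150.56 mm^3 = 19.15056 cm^3
Mass = 19.15056 * 4.84 / 1000 = 0.09268871 kg
Cost = 0.09268871 * 185.7 = 17.2123 $


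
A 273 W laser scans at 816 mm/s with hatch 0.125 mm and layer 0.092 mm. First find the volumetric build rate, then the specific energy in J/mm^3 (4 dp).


Build rate = 816 * 0.125 * 0.092 = 9.384 mm^3/s
SE = 273 / 9.384 = 29.0921 J/mm^3


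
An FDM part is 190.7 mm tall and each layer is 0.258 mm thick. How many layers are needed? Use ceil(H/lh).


Layers = ceil(190.7/0.258) = 740


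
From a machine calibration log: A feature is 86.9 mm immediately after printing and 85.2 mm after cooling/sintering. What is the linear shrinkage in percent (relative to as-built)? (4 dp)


Shrinkage = ((86.9-85.2)/86.9)*100 = 1.9563 %


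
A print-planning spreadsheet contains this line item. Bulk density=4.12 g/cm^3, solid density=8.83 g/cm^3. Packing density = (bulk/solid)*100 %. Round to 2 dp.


Packing = (4.12/8.83)*100 = 46.66 %


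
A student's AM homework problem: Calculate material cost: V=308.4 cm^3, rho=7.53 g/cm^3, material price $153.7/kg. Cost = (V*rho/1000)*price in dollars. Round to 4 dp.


Mass = 308.4*7.53/1000 = 2.322252 kg
Cost = 2.322252 * 153.7 = 356.9301 $


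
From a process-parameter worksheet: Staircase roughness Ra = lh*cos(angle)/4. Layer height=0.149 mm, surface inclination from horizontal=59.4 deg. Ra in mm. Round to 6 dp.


Ra = 0.149 * cos(59.4) / 4 = 0.018962 mm


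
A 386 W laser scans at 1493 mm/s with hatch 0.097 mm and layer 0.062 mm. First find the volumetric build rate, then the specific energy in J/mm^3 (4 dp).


Build rate = 1493 * 0.097 * 0.062 = 8.978902 mm^3/s
SE = 386 / 8.978902 = 42.9897 J/mm^3


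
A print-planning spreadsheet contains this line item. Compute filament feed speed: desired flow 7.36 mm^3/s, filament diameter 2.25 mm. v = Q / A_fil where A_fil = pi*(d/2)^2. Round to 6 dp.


A = pi*(2.25/2)^2 = 3.976078
v = 7.36 / 3.976078 = 1.85107 mm/s


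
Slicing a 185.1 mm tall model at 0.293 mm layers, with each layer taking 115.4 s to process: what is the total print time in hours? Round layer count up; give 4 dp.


Layers = ceil(185.1/0.293) = 632
t = 632 * 115.4 / 3600 = 20.2591 hrs


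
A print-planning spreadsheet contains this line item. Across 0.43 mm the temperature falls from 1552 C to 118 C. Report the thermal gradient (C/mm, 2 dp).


G = (1552-118)/0.43 = 3334.88 C/mm


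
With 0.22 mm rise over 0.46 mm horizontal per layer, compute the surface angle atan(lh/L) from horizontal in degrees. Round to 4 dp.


angle = atan(0.22/0.46) = 25.56 degrees


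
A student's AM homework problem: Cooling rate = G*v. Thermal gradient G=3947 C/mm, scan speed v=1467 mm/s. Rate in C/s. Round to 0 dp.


CR = 3947 * 1467 = 5790249 C/s


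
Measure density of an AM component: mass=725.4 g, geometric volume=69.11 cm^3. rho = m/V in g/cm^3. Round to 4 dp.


rho = 725.4 / 69.11 = 10.4963 g/cm^3


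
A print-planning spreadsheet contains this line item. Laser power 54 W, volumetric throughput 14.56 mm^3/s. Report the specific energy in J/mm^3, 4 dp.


SE = 54 / 14.56 = 3.7088 J/mm^3


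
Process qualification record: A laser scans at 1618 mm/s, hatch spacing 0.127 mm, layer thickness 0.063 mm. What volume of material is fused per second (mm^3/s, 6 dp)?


Rate = 1618 * 0.127 * 0.063 = 12.945618 mm^3/s


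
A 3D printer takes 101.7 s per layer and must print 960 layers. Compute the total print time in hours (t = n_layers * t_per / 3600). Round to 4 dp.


t = 960 * 101.7 / 3600 = 27.12 hrs


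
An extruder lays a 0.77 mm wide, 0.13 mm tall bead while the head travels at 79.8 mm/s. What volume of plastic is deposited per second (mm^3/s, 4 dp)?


Rate = 0.77 * 0.13 * 79.8 = 7.988 mm^3/s


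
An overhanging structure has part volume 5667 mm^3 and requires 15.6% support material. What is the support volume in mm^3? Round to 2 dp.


V_support = 5667 * 0.156 = 884.05 mm^3


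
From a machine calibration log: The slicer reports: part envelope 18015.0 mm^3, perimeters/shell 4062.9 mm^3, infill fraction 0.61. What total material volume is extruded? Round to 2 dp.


V_infill = (18015.0 - 4062.9) * 0.61 = 8510.78
V_total = 4062.9 + 8510.78 = 12573.68 mm^3


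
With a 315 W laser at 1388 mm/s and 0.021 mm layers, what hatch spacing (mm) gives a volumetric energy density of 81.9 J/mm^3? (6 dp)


h = 315 / (81.9*1388*0.021) = 0.131953 mm


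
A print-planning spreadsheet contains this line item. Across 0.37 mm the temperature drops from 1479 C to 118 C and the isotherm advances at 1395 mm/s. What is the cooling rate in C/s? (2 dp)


G = (1479-118)/0.37 = 3678.37837838 C/mm
CR = 3678.37837838 * 1395 = 5131337.84 C/s


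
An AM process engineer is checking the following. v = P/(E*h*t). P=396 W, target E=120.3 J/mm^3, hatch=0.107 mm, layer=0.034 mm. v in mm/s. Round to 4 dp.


v = 396 / (120.3*0.107*0.034) = 904.8297 mm/s


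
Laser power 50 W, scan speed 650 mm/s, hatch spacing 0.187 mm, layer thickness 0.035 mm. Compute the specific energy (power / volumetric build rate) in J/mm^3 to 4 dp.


Build rate = 650 * 0.187 * 0.035 = 4.25425 mm^3/s
SE = 50 / 4.25425 = 11.753 J/mm^3


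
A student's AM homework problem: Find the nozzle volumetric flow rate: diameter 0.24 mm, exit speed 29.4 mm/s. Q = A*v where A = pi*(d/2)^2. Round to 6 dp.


A = pi*(0.24/2)^2 = 0.04523893 mm^2
Q = 0.04523893 * 29.4 = 1.330025 mm^3/s


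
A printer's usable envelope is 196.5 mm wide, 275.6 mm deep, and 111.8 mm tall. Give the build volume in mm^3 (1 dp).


V = 196.5 * 275.6 * 111.8 = 6054573.7 mm^3


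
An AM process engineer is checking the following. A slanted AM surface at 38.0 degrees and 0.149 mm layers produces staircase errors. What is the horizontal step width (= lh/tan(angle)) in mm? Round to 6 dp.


step = 0.149 / tan(38.0) = 0.190711 mm


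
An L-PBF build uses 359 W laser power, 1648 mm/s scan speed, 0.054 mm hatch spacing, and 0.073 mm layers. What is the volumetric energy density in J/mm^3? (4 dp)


E = 359 / (1648*0.054*0.073) = 55.2612 J/mm^3


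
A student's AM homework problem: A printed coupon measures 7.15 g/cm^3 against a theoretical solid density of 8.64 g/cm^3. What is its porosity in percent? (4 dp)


Porosity = (1-7.15/8.64)*100 = 17.2454 %


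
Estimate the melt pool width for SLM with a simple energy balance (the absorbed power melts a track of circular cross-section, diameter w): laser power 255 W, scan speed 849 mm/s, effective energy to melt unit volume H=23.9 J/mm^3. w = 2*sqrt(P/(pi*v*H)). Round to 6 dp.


w = 2*sqrt(255/(pi*849*23.9)) = 0.126495 mm


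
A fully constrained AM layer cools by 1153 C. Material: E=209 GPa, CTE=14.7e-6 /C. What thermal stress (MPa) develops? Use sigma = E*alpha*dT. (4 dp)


sigma = 209*1000 * 14.7e-6 * 1153 = 3542.3619 MPa


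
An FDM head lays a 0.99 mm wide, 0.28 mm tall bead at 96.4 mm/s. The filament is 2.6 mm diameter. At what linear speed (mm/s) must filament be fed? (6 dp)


Q = 0.99 * 0.28 * 96.4 = 26.72208 mm^3/s
A_fil = pi*(2.6/2)^2 = 5.30929158 mm^2
v_feed = 26.72208 / 5.30929158 = 5.033078 mm/s


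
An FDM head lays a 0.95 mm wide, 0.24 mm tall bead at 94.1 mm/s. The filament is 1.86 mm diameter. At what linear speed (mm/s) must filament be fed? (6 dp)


Q = 0.95 * 0.24 * 94.1 = 21.4548 mm^3/s
A_fil = pi*(1.86/2)^2 = 2.71716349 mm^2
v_feed = 21.4548 / 2.71716349 = 7.896028 mm/s


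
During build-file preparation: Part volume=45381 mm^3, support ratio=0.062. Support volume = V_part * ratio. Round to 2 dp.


V_support = 45381 * 0.062 = 2813.62 mm^3


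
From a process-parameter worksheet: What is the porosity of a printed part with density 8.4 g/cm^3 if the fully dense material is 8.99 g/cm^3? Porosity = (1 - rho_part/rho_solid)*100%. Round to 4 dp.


Porosity = (1-8.4/8.99)*100 = 6.5628 %


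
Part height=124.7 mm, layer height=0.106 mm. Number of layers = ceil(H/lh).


Layers = ceil(124.7/0.106) = 1177


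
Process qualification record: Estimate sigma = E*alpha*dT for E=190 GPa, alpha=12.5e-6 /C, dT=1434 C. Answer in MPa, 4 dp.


sigma = 190*1000 * 12.5e-6 * 1434 = 3405.75 MPa


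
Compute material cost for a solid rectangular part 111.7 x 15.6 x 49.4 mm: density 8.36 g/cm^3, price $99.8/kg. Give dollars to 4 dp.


V = 111.7 * 15.6 * 49.4 = 86080.488 mm^3 = 86.080488 cm^3
Mass = 86.080488 * 8.36 / 1000 = 0.71963288 kg
Cost = 0.71963288 * 99.8 = 71.8194 $


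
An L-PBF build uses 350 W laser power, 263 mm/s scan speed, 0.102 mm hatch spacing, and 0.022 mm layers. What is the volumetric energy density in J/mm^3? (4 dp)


E = 350 / (263*0.102*0.022) = 593.0475 J/mm^3


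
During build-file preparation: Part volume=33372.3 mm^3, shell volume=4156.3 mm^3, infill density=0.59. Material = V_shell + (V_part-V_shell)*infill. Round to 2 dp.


V_infill = (33372.3 - 4156.3) * 0.59 = 17237.44
V_total = 4156.3 + 17237.44 = 21393.74 mm^3


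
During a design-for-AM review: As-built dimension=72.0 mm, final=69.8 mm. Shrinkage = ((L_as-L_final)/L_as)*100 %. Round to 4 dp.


Shrinkage = ((72.0-69.8)/72.0)*100 = 3.0556 %


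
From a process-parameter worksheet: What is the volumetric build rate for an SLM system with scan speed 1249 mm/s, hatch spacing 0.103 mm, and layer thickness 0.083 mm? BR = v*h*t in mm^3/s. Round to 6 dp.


Rate = 1249 * 0.103 * 0.083 = 10.677701 mm^3/s


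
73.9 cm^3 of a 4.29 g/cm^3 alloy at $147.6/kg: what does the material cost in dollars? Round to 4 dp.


Mass = 73.9*4.29/1000 = 0.317031 kg
Cost = 0.317031 * 147.6 = 46.7938 $


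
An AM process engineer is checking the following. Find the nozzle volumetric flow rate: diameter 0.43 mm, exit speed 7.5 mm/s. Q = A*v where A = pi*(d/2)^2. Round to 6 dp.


A = pi*(0.43/2)^2 = 0.14522012 mm^2
Q = 0.14522012 * 7.5 = 1.089151 mm^3/s


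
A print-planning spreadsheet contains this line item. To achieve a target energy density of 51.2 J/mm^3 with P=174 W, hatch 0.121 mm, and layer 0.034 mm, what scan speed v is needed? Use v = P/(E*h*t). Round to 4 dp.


v = 174 / (51.2*0.121*0.034) = 826.0665 mm/s


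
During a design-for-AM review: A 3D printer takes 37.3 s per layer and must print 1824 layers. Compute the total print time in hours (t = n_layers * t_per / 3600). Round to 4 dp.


t = 1824 * 37.3 / 3600 = 18.8987 hrs


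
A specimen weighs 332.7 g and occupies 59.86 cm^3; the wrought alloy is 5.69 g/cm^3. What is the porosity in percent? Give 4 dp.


rho_part = 332.7 / 59.86 = 5.55796859 g/cm^3
Porosity = (1 - 5.55796859/5.69)*100 = 2.3204 %


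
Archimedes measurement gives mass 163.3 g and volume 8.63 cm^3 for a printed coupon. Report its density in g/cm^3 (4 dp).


rho = 163.3 / 8.63 = 18.9224 g/cm^3


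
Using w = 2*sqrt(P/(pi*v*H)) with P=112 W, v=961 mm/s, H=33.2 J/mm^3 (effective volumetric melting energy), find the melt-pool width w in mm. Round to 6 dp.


w = 2*sqrt(112/(pi*961*33.2)) = 0.066855 mm


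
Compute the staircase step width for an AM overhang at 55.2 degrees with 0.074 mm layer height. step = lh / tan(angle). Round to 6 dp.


step = 0.074 / tan(55.2) = 0.051431 mm


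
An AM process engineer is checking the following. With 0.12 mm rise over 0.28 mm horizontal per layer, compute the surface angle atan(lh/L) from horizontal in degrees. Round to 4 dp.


angle = atan(0.12/0.28) = 23.1986 degrees


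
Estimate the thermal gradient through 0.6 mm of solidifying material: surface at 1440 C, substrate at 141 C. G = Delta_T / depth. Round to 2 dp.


G = (1440-141)/0.6 = 2165.0 C/mm


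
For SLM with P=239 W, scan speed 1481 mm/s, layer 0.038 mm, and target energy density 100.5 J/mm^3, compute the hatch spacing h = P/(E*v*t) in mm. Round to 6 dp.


h = 239 / (100.5*1481*0.038) = 0.042256 mm


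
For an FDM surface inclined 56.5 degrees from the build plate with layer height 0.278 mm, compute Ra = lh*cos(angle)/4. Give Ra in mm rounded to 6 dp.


Ra = 0.278 * cos(56.5) / 4 = 0.03836 mm


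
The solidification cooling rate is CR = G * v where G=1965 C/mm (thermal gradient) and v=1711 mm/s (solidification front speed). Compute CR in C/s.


CR = 1965 * 1711 = 3362115 C/s


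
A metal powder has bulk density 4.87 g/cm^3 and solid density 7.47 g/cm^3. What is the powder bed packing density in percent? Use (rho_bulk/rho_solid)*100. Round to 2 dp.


Packing = (4.87/7.47)*100 = 65.19 %


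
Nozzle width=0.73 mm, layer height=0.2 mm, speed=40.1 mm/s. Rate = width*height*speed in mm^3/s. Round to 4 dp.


Rate = 0.73 * 0.2 * 40.1 = 5.8546 mm^3/s


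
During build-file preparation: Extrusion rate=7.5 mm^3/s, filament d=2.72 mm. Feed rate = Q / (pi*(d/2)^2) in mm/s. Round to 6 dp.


A = pi*(2.72/2)^2 = 5.81069
v = 7.5 / 5.81069 = 1.290725 mm/s


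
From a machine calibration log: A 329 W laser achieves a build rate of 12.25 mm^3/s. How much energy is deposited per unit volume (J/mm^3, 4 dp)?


SE = 329 / 12.25 = 26.8571 J/mm^3


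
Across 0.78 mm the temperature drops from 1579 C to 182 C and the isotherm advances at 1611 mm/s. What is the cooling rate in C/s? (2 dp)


G = (1579-182)/0.78 = 1791.02564103 C/mm
CR = 1791.02564103 * 1611 = 2885342.31 C/s
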